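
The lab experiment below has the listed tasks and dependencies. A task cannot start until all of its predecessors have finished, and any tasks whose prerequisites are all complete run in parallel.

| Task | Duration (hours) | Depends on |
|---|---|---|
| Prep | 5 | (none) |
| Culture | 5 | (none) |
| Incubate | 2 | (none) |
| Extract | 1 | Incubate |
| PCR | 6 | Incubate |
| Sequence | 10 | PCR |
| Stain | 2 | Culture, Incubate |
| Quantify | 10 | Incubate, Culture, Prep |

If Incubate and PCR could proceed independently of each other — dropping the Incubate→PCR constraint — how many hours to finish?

Original critical path: Incubate→PCR→Sequence = 2+6+10 = 18 ⇒ 18 hours.
Without Incubate→PCR, PCR's earliest start moves from 2 to 0.
The longest chain is now PCR→Sequence = 6+10 = 16, so the lab experiment takes 16 hours.

16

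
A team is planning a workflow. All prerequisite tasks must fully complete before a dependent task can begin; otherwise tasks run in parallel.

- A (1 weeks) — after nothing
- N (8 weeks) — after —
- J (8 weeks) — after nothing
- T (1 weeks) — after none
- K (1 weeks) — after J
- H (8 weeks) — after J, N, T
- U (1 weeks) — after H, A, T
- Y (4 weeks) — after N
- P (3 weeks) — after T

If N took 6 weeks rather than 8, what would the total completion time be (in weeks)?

17

Baseline: N→H→U = 8+8+1 = 17 → 17 weeks.
N lies on that path, so at 6 weeks the path becomes 15 weeks.
The binding chain switches to J→H→U = 8+8+1 = 17; finish 17 weeks.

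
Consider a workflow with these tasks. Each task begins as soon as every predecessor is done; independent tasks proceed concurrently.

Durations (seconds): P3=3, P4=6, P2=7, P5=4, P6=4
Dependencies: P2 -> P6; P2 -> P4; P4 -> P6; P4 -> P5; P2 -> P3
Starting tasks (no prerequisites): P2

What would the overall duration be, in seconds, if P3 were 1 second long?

As given, the longest chain is P2→P4→P5 = 7+6+4 = 17, so the finish is 17 seconds.
The longest path through P3 is only 10 seconds, so P3 has float 7.
The critical path is still P2→P4→P5; finish is now 17 seconds.

17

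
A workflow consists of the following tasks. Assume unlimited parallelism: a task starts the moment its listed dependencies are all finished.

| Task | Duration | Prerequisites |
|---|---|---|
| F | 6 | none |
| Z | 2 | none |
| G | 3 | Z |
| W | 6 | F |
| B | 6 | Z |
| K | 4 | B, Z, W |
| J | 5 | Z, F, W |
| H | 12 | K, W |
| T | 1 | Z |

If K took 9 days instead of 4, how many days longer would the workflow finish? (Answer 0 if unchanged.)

Actual critical path: F→W→K→H = 6+6+4+12 = 28 ⇒ 28 days.
K is on the critical path; changing it to 9 makes that path 33 days.
No other chain overtakes it, so the finish is 33 days.
Change in finish: 33 − 28 = +5 days.

5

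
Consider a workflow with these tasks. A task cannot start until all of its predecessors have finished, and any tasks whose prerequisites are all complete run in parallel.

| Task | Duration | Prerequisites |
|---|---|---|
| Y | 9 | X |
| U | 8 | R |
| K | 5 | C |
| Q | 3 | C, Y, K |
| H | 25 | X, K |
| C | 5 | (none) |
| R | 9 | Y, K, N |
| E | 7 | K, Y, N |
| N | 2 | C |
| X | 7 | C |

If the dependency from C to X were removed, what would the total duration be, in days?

35

Before: longest chain C→X→Y→R→U = 5+7+9+9+8 = 38, finish 38.
Without C→X, X's earliest start moves from 5 to 0.
The longest chain is now C→K→H = 5+5+25 = 35, so the project takes 35 days.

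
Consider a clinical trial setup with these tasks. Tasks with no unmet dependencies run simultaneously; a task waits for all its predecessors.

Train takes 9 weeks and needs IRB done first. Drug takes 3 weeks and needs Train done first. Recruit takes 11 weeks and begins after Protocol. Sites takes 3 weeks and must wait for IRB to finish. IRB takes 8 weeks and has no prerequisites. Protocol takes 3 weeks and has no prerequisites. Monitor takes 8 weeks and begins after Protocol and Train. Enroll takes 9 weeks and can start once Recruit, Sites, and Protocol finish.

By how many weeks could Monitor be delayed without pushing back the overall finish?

IRB→Train→Monitor = 8+9+8 = 25 sets the makespan at 25 weeks.
Monitor finishes as early as 25 and must finish by 25.
Float = 25 − 25 = 0.

0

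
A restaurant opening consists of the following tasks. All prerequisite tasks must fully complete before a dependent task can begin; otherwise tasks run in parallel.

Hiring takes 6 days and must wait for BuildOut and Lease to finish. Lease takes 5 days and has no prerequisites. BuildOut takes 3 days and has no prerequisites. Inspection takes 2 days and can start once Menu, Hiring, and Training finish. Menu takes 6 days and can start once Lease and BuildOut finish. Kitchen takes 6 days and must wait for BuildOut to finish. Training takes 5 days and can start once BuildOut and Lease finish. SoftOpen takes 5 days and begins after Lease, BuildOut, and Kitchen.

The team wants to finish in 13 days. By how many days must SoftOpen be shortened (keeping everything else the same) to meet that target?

1

Current finish: 14 days; target: 13.
SoftOpen is on every critical path, so each day cut from SoftOpen cuts the finish by one (this holds down to a finish of 13).
Need 14 − 13 = 1 day off SoftOpen → SoftOpen becomes 4 days, finish becomes 13.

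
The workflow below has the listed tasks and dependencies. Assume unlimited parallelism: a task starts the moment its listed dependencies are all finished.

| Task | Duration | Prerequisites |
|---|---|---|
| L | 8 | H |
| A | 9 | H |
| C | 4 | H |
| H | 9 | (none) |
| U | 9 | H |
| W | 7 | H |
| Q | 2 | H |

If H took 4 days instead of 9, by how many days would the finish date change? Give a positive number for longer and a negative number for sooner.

-5

Critical path before the change: H→U = 9+9 = 18 giving 18 days.
Since H is critical, the -5 change carries straight to that chain (now 13 days).
No other chain overtakes it, so the finish is 13 days.
Change in finish: 13 − 18 = -5 days.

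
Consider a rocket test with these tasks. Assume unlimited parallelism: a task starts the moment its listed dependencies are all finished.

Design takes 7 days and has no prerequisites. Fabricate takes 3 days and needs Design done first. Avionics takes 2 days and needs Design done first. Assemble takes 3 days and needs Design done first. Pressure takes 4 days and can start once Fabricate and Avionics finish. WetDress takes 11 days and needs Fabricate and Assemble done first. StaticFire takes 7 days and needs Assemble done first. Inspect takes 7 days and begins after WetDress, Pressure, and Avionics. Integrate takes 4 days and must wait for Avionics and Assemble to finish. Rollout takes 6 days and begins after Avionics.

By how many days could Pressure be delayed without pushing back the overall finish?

7

Design→Fabricate→WetDress→Inspect = 7+3+11+7 = 28 sets the makespan at 28 days.
The longest chain containing Pressure totals 21 days.
So Pressure can slip 21 − 14 = 7 days.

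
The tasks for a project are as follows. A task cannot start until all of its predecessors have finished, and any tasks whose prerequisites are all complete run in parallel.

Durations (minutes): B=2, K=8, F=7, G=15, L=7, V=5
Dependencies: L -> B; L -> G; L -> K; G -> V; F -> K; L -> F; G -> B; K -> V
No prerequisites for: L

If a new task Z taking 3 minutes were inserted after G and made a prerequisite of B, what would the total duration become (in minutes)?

Originally the plan takes 27 minutes.
With Z inserted, B now waits for max(L, G, Z).
New critical path: L→F→K→V = 7+7+8+5 = 27 ⇒ 27 minutes.

27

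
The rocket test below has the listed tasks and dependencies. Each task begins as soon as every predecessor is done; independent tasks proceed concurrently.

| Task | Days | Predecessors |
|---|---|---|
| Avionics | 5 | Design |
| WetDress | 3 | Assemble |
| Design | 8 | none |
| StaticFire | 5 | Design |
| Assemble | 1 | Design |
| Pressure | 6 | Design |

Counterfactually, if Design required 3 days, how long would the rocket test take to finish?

9

The binding path is Design→Pressure = 8+6 = 14; finish at 14 days.
Since Design is critical, the -5 change carries straight to that chain (now 9 days).
That remains the longest chain; total 9 days.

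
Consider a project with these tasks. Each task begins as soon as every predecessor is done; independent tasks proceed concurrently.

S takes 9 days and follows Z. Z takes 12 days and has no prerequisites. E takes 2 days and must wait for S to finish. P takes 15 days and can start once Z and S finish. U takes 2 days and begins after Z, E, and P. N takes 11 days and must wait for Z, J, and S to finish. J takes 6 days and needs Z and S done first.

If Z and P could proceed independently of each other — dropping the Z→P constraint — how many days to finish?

38

Original critical path: Z→S→P→U = 12+9+15+2 = 38 ⇒ 38 days.
Dropping Z→P doesn't change P's earliest start (21); another predecessor still binds.
New critical path: Z→S→P→U = 12+9+15+2 = 38 ⇒ 38 days.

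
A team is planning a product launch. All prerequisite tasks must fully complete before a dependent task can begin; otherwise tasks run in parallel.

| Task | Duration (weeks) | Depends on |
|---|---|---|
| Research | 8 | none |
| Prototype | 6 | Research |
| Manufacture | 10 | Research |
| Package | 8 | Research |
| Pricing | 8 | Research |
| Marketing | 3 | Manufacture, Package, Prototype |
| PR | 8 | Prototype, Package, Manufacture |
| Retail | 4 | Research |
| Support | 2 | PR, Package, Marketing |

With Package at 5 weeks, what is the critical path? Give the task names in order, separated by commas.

Research, Manufacture, PR, Support

Critical path before the change: Research→Manufacture→PR→Support = 8+10+8+2 = 28 giving 28 weeks.
Package has 2 weeks of float (longest path through it is 26).
The critical path is still Research→Manufacture→PR→Support; finish is now 28 weeks.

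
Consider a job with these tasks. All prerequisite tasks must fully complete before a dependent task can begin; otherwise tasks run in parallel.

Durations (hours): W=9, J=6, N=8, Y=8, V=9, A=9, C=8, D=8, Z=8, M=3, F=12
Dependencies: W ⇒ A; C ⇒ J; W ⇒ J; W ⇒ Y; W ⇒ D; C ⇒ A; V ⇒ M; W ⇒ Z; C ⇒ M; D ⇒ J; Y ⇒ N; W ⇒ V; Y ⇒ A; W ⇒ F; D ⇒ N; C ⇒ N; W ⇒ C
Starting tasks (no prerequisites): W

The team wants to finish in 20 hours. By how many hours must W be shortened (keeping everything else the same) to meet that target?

6

Current finish: 26 hours; target: 20.
W is on every critical path, so each hour cut from W cuts the finish by one (this holds down to a finish of 18).
Need 26 − 20 = 6 hours off W → W becomes 3 hours, finish becomes 20.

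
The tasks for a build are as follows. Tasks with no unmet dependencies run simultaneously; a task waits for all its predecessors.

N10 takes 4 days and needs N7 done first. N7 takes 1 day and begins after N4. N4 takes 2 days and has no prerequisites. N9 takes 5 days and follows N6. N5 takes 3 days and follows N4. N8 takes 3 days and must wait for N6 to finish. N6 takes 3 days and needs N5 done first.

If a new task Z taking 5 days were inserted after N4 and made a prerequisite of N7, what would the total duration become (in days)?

13

Originally the plan takes 13 days.
With Z inserted, N7 now waits for max(N4, Z).
New critical path: N4→N5→N6→N9 = 2+3+3+5 = 13 ⇒ 13 days.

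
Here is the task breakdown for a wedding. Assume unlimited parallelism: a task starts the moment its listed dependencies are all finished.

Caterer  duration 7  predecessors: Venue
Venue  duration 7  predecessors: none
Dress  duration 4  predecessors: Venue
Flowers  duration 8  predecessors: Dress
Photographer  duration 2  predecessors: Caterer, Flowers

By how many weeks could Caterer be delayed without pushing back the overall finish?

5

The longest chain is Venue→Dress→Flowers→Photographer = 7+4+8+2 = 21; overall finish 21 weeks.
The longest chain containing Caterer totals 16 weeks.
So Caterer can slip 19 − 14 = 5 weeks.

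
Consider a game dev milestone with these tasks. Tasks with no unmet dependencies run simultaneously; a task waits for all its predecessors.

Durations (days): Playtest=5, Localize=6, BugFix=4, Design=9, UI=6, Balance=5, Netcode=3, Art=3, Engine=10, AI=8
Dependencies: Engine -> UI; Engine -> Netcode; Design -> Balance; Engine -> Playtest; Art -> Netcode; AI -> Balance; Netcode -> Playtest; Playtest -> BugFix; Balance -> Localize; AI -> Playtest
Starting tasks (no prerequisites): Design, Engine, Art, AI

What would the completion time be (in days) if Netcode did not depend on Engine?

With the dependency in place, Engine→Netcode→Playtest→BugFix = 10+3+5+4 = 22 sets the finish at 22 days.
Without Engine→Netcode, Netcode's earliest start moves from 10 to 3.
After: Design→Balance→Localize = 9+5+6 = 20 → 20 days.

20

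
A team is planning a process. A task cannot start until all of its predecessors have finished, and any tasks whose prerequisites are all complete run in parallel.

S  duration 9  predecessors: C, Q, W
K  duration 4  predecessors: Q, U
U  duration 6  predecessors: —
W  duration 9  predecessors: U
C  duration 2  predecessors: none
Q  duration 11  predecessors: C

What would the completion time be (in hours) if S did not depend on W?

22

With the dependency in place, U→W→S = 6+9+9 = 24 sets the finish at 24 hours.
Without W→S, S's earliest start moves from 15 to 13.
New critical path: C→Q→S = 2+11+9 = 22 ⇒ 22 hours.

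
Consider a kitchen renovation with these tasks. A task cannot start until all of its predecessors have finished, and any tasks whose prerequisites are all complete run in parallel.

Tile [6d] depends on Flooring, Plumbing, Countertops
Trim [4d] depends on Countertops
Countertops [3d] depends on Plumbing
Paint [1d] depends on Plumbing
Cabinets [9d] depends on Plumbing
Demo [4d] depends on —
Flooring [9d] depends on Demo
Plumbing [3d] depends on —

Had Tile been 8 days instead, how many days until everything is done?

Actual critical path: Demo→Flooring→Tile = 4+9+6 = 19 ⇒ 19 days.
Tile is on the critical path; changing it to 8 makes that path 21 days.
That remains the longest chain; total 21 days.

21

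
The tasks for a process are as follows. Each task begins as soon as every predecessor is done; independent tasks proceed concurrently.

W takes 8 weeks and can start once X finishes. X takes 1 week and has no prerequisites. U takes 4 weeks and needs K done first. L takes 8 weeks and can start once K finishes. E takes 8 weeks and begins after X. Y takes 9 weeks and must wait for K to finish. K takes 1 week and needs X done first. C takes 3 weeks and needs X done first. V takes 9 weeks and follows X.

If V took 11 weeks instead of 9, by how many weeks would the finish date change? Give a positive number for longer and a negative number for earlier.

1

As given, the longest chain is X→K→Y = 1+1+9 = 11, so the finish is 11 weeks.
The longest path through V is only 10 weeks, so V has float 1.
New critical path: X→V = 1+11 = 12 ⇒ 12 weeks.
Change in finish: 12 − 11 = +1 weeks.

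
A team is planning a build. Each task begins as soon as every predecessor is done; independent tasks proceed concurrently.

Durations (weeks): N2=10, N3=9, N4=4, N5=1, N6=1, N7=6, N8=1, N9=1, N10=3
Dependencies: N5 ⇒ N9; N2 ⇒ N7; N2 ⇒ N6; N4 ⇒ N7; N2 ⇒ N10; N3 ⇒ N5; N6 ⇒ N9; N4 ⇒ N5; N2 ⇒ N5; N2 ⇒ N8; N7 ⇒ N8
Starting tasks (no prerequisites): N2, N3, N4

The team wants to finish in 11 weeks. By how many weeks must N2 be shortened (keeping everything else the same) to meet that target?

Current finish: 17 weeks; target: 11.
N2 is on every critical path, so each week cut from N2 cuts the finish by one (this holds down to a finish of 11).
Need 17 − 11 = 6 weeks off N2 → N2 becomes 4 weeks, finish becomes 11.

6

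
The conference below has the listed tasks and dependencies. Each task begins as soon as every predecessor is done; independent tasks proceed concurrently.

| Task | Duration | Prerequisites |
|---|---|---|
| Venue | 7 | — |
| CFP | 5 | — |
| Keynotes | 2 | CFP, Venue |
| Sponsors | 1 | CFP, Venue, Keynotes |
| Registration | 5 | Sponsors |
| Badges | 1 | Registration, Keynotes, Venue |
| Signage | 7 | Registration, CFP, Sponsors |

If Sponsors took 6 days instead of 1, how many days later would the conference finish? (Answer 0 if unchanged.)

As given, the longest chain is Venue→Keynotes→Sponsors→Registration→Signage = 7+2+1+5+7 = 22, so the finish is 22 days.
Since Sponsors is critical, the +5 change carries straight to that chain (now 27 days).
No other chain overtakes it, so the finish is 27 days.
Change in finish: 27 − 22 = +5 days.

5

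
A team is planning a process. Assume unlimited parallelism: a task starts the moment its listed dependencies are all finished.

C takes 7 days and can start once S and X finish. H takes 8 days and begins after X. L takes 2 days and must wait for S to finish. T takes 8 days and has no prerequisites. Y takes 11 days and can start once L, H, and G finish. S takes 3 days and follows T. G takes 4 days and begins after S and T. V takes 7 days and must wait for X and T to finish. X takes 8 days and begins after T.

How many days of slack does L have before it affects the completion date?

T→X→H→Y = 8+8+8+11 = 35 sets the makespan at 35 days.
Longest path through L: 24 days (earliest finish 13, latest finish 24).
Slack of L = 22 − 11 = 11 days.

11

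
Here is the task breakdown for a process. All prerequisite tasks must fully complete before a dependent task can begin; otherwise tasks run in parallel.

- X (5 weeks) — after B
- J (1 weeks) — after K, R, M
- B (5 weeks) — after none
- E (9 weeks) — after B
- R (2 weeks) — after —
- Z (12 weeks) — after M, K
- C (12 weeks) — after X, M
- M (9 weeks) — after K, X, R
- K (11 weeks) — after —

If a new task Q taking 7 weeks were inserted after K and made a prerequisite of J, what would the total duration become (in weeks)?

32

Originally the schedule takes 32 weeks.
With Q inserted, J now waits for max(K, R, M, Q).
New critical path: K→M→C = 11+9+12 = 32 ⇒ 32 weeks.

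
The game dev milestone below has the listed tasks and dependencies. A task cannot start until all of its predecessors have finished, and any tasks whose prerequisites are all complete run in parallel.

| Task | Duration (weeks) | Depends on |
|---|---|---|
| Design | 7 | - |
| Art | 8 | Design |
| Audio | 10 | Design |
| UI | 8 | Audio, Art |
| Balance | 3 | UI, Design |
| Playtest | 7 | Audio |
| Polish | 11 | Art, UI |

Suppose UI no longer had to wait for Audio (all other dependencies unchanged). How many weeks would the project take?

Before: longest chain Design→Audio→UI→Polish = 7+10+8+11 = 36, finish 36.
Without Audio→UI, UI's earliest start moves from 17 to 15.
The longest chain is now Design→Art→UI→Polish = 7+8+8+11 = 34, so the project takes 34 weeks.

34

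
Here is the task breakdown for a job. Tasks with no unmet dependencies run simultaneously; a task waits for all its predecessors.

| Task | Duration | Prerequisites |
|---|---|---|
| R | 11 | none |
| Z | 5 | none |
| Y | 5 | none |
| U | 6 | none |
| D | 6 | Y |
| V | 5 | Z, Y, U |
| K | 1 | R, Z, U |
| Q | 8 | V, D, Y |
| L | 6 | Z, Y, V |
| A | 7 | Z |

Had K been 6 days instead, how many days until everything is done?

Actual critical path: Y→D→Q = 5+6+8 = 19 ⇒ 19 days.
K has 7 days of float (longest path through it is 12).
That remains the longest chain; total 19 days.

19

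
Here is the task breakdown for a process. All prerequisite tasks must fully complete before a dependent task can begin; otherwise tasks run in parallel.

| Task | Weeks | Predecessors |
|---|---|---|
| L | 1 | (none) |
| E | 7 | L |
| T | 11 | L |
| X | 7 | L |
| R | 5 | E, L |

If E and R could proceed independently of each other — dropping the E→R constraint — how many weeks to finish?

Original critical path: L→E→R = 1+7+5 = 13 ⇒ 13 weeks.
Without E→R, R's earliest start moves from 8 to 1.
The longest chain is now L→T = 1+11 = 12, so the schedule takes 12 weeks.

12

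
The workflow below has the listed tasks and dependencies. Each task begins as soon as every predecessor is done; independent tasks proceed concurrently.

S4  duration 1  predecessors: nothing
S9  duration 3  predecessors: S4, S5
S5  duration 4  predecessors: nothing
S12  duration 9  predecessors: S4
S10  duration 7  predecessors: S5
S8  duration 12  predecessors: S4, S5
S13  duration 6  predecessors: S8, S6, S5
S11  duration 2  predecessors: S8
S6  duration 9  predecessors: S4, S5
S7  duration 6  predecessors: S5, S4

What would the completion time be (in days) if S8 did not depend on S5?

Before: longest chain S5→S8→S13 = 4+12+6 = 22, finish 22.
Without S5→S8, S8's earliest start moves from 4 to 1.
The longest chain is now S4→S8→S13 = 1+12+6 = 19, so the workflow takes 19 days.

19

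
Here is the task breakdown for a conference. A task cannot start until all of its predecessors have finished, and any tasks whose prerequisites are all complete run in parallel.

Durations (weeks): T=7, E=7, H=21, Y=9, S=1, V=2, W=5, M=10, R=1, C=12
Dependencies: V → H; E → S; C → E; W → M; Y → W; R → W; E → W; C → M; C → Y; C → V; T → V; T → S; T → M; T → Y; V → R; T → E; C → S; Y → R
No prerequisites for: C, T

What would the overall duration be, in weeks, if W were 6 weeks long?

38

The binding path is C→Y→R→W→M = 12+9+1+5+10 = 37; finish at 37 weeks.
Since W is critical, the +1 change carries straight to that chain (now 38 weeks).
That remains the longest chain; total 38 weeks.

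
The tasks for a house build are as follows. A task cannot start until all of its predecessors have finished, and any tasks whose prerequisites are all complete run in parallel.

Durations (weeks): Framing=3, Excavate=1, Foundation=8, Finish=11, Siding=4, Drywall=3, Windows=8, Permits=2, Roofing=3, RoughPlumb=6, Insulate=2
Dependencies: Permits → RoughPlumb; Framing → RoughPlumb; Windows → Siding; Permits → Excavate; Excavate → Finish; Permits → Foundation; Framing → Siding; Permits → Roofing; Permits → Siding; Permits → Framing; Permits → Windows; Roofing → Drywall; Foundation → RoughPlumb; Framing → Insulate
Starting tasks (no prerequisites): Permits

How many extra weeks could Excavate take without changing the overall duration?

Permits→Foundation→RoughPlumb = 2+8+6 = 16 sets the makespan at 16 weeks.
Longest path through Excavate: 14 weeks (earliest finish 3, latest finish 5).
Slack of Excavate = 4 − 2 = 2 weeks.

2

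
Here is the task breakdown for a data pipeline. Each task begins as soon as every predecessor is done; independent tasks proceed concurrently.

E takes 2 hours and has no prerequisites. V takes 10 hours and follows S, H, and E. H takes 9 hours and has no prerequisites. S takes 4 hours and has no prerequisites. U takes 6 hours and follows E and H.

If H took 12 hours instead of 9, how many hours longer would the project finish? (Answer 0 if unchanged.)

Critical path before the change: H→V = 9+10 = 19 giving 19 hours.
H is on the critical path; changing it to 12 makes that path 22 hours.
That remains the longest chain; total 22 hours.
Change in finish: 22 − 19 = +3 hours.

3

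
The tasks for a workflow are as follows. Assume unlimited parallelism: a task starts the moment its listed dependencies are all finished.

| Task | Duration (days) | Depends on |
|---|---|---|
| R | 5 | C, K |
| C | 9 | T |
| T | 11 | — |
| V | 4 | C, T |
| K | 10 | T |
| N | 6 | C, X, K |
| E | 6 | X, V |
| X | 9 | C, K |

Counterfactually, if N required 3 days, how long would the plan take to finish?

Actual critical path: T→K→X→N = 11+10+9+6 = 36 ⇒ 36 days.
Since N is critical, the -3 change carries straight to that chain (now 33 days).
Now T→K→X→E = 11+10+9+6 = 36 is longest, so the finish becomes 36 days.

36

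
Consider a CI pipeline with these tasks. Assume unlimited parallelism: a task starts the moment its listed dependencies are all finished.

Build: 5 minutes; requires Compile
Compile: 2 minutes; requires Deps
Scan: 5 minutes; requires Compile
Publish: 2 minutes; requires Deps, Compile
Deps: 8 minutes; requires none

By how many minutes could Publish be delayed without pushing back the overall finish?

The longest chain is Deps→Compile→Build = 8+2+5 = 15; overall finish 15 minutes.
Longest path through Publish: 12 minutes (earliest finish 12, latest finish 15).
Slack of Publish = 13 − 10 = 3 minutes.

3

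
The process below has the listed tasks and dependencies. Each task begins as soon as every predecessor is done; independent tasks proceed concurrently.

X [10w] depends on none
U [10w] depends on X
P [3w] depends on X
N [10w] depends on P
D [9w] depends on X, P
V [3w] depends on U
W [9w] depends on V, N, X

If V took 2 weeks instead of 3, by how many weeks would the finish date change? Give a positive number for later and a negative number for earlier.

As given, the longest chain is X→U→V→W = 10+10+3+9 = 32, so the finish is 32 weeks.
V lies on that path, so at 2 weeks the path becomes 31 weeks.
New critical path: X→P→N→W = 10+3+10+9 = 32 ⇒ 32 weeks.
Change in finish: 32 − 32 = +0 weeks.

0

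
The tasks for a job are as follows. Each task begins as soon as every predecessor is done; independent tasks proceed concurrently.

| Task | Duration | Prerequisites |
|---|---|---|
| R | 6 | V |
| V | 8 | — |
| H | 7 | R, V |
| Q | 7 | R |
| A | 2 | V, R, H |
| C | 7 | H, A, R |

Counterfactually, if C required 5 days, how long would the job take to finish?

Baseline: V→R→H→A→C = 8+6+7+2+7 = 30 → 30 days.
C lies on that path, so at 5 days the path becomes 28 days.
No other chain overtakes it, so the finish is 28 days.

28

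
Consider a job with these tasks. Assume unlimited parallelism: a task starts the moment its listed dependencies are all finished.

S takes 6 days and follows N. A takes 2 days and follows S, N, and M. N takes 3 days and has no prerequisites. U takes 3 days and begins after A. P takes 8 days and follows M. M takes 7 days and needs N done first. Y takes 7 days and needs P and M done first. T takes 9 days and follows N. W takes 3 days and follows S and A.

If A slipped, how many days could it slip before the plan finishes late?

10

The longest chain is N→M→P→Y = 3+7+8+7 = 25; overall finish 25 days.
Longest path through A: 15 days (earliest finish 12, latest finish 22).
Float = 25 − 15 = 10.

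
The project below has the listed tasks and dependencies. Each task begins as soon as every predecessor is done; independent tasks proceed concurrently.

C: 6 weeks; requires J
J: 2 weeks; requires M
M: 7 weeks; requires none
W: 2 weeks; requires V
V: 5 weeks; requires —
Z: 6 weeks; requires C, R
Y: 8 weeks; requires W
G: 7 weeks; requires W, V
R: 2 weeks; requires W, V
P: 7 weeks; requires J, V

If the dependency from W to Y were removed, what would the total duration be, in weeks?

Before: longest chain M→J→C→Z = 7+2+6+6 = 21, finish 21.
Without W→Y, Y's earliest start moves from 7 to 0.
The longest chain is now M→J→C→Z = 7+2+6+6 = 21, so the job takes 21 weeks.

21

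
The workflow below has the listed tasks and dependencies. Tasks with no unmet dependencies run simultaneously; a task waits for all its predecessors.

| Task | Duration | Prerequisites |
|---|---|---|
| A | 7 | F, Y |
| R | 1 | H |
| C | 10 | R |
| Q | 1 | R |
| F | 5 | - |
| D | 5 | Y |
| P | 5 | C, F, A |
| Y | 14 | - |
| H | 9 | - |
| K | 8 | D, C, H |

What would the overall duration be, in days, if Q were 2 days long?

28

Baseline: H→R→C→K = 9+1+10+8 = 28 → 28 days.
Q has 17 days of float (longest path through it is 11).
The critical path is still H→R→C→K; finish is now 28 days.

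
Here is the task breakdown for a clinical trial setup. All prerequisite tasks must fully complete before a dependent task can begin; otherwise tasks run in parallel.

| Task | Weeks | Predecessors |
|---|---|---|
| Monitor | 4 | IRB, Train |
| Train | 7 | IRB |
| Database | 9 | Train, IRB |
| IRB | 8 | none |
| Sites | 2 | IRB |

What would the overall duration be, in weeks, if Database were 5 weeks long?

20

The binding path is IRB→Train→Database = 8+7+9 = 24; finish at 24 weeks.
Since Database is critical, the -4 change carries straight to that chain (now 20 weeks).
No other chain overtakes it, so the finish is 20 weeks.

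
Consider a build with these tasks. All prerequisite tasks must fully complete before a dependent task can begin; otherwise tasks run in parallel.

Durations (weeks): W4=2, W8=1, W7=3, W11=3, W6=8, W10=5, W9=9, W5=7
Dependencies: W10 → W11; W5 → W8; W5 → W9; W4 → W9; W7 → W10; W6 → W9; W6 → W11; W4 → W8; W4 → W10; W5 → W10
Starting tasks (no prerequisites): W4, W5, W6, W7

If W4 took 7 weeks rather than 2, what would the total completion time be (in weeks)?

Baseline: W6→W9 = 8+9 = 17 → 17 weeks.
W4 has 6 weeks of float (longest path through it is 11).
The critical path is still W6→W9; finish is now 17 weeks.

17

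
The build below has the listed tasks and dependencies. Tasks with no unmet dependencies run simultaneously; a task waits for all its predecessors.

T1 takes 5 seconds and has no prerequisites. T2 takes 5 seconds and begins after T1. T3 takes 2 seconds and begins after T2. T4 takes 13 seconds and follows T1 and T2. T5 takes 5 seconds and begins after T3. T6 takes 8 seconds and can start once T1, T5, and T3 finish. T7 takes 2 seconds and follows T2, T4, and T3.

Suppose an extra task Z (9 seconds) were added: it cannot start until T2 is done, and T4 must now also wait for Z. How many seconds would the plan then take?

34

Originally the plan takes 25 seconds.
With Z inserted, T4 now waits for max(T1, T2, Z).
New critical path: T1→T2→Z→T4→T7 = 5+5+9+13+2 = 34 ⇒ 34 seconds.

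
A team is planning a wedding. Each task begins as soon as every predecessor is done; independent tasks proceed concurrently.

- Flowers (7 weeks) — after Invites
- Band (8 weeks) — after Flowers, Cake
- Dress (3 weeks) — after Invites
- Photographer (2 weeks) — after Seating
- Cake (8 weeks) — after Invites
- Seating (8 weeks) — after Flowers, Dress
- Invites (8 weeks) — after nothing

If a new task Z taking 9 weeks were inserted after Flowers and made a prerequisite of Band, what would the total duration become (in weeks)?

32

Originally the plan takes 25 weeks.
With Z inserted, Band now waits for max(Flowers, Cake, Z).
New critical path: Invites→Flowers→Z→Band = 8+7+9+8 = 32 ⇒ 32 weeks.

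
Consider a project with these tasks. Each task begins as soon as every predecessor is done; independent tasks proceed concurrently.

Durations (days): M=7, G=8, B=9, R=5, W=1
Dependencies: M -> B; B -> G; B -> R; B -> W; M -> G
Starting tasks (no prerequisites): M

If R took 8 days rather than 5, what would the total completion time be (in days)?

Actual critical path: M→B→G = 7+9+8 = 24 ⇒ 24 days.
R is off the critical path — its longest chain is 21 days, giving 3 of slack.
New critical path: M→B→R = 7+9+8 = 24 ⇒ 24 days.

24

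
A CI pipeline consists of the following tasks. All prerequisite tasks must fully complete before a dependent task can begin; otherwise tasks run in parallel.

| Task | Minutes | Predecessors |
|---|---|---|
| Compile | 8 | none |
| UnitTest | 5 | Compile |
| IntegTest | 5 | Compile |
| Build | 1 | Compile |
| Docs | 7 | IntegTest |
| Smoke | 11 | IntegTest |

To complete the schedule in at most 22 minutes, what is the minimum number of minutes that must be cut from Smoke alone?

Current finish: 24 minutes; target: 22.
Smoke is on every critical path, so each minute cut from Smoke cuts the finish by one (this holds down to a finish of 20).
Need 24 − 22 = 2 minutes off Smoke → Smoke becomes 9 minutes, finish becomes 22.

2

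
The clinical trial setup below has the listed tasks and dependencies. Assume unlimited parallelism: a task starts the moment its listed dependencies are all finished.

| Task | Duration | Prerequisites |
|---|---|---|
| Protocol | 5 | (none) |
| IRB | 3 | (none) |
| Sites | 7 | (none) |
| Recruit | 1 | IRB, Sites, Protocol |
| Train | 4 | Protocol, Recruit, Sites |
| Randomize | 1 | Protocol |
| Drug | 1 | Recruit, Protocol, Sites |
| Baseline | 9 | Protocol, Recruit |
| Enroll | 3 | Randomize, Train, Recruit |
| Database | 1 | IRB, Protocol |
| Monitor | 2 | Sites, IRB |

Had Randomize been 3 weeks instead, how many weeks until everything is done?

17

The binding path is Sites→Recruit→Baseline = 7+1+9 = 17; finish at 17 weeks.
Randomize has 8 weeks of float (longest path through it is 9).
The critical path is still Sites→Recruit→Baseline; finish is now 17 weeks.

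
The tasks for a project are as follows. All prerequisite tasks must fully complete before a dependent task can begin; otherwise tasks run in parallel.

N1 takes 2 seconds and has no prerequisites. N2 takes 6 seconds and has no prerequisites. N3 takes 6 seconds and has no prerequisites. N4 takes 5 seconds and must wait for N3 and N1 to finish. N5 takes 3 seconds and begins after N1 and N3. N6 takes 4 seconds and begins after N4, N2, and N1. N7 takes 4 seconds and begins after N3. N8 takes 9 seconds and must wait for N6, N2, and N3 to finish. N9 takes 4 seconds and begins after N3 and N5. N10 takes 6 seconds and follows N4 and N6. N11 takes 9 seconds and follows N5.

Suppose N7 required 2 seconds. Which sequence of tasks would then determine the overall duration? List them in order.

N3, N4, N6, N8

Baseline: N3→N4→N6→N8 = 6+5+4+9 = 24 → 24 seconds.
N7 is off the critical path — its longest chain is 10 seconds, giving 14 of slack.
The critical path is still N3→N4→N6→N8; finish is now 24 seconds.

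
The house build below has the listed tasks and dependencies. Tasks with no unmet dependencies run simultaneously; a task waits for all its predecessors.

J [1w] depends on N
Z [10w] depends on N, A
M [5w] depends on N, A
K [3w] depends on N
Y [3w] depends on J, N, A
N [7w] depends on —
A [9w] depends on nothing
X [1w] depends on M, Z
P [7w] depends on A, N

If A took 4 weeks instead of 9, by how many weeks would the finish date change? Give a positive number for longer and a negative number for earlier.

The binding path is A→Z→X = 9+10+1 = 20; finish at 20 weeks.
A lies on that path, so at 4 weeks the path becomes 15 weeks.
The binding chain switches to N→Z→X = 7+10+1 = 18; finish 18 weeks.
Change in finish: 18 − 20 = -2 weeks.

-2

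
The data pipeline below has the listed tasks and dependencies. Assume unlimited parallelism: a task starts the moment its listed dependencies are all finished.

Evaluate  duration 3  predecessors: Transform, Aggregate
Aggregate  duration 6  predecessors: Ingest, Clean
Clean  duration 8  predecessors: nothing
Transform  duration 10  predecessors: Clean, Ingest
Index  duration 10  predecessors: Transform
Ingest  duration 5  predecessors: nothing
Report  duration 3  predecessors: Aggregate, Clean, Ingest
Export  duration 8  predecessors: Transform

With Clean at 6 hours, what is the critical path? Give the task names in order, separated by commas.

Clean, Transform, Index

Actual critical path: Clean→Transform→Index = 8+10+10 = 28 ⇒ 28 hours.
Since Clean is critical, the -2 change carries straight to that chain (now 26 hours).
The critical path is still Clean→Transform→Index; finish is now 26 hours.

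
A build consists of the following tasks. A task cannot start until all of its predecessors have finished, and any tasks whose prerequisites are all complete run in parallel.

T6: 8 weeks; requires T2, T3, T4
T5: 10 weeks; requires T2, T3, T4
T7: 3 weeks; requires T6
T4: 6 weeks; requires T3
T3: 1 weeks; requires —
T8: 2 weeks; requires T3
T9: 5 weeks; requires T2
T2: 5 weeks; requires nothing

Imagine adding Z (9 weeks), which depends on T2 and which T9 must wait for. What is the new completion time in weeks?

Originally the project takes 18 weeks.
With Z inserted, T9 now waits for max(T2, Z).
New critical path: T2→Z→T9 = 5+9+5 = 19 ⇒ 19 weeks.

19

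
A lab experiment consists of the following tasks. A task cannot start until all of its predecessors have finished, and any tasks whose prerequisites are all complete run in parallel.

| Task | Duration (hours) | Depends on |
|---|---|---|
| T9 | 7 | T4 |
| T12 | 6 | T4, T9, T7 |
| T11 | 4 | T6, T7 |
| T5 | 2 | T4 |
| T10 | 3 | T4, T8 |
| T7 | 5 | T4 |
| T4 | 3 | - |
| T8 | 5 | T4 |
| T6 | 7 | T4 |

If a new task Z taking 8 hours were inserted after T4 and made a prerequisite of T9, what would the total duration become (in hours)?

Originally the schedule takes 16 hours.
With Z inserted, T9 now waits for max(T4, Z).
New critical path: T4→Z→T9→T12 = 3+8+7+6 = 24 ⇒ 24 hours.

24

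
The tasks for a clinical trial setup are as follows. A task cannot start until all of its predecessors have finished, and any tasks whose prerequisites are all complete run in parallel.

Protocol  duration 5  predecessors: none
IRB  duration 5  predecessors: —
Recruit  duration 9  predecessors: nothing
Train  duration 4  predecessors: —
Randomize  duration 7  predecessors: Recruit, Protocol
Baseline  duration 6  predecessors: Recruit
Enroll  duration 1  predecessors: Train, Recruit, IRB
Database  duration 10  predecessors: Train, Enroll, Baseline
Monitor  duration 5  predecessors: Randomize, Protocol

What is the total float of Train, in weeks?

10

The longest chain is Recruit→Baseline→Database = 9+6+10 = 25; overall finish 25 weeks.
Longest path through Train: 15 weeks (earliest finish 4, latest finish 14).
So Train can slip 14 − 4 = 10 weeks.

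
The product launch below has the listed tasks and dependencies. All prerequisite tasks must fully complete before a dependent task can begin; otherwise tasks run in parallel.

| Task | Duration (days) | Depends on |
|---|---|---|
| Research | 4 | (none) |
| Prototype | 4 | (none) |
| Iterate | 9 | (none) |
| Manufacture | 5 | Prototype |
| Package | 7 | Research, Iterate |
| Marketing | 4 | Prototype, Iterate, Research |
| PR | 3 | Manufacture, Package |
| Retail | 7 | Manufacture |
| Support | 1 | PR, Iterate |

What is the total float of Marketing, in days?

Critical path: Iterate→Package→PR→Support = 9+7+3+1 = 20, so the finish is 20 days.
Marketing finishes as early as 13 and must finish by 20.
Float = 20 − 13 = 7.

7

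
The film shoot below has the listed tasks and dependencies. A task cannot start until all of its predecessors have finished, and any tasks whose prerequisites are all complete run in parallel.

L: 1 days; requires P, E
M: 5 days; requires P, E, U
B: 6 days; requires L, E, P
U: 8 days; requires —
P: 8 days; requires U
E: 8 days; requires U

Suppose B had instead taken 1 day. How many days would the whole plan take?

Critical path before the change: U→E→L→B = 8+8+1+6 = 23 giving 23 days.
Since B is critical, the -5 change carries straight to that chain (now 18 days).
Now U→E→M = 8+8+5 = 21 is longest, so the finish becomes 21 days.

21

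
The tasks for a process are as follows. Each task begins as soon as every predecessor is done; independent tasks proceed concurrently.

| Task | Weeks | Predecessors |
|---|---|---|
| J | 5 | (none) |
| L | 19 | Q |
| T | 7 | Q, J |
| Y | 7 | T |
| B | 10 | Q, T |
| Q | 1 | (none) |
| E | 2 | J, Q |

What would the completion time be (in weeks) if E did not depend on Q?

22

Original critical path: J→T→B = 5+7+10 = 22 ⇒ 22 weeks.
Dropping Q→E doesn't change E's earliest start (5); another predecessor still binds.
The longest chain is now J→T→B = 5+7+10 = 22, so the project takes 22 weeks.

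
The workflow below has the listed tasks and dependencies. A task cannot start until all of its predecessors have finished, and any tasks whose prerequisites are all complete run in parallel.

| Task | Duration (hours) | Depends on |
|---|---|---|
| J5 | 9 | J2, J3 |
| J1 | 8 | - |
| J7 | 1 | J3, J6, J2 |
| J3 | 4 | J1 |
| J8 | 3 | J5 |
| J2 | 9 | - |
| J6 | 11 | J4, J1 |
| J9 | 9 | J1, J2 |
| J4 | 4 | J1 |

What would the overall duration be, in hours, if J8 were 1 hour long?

Baseline: J1→J3→J5→J8 = 8+4+9+3 = 24 → 24 hours.
Since J8 is critical, the -2 change carries straight to that chain (now 22 hours).
Now J1→J4→J6→J7 = 8+4+11+1 = 24 is longest, so the finish becomes 24 hours.

24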